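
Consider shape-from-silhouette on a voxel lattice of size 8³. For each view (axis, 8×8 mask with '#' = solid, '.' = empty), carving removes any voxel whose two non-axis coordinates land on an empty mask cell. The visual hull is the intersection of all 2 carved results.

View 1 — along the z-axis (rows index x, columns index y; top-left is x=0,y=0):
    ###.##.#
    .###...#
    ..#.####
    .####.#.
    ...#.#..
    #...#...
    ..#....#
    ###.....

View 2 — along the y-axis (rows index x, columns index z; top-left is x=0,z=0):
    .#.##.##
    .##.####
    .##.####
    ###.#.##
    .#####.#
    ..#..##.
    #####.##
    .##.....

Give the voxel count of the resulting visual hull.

start: 8×8×8 = 512 voxels
carve view 1 (along z, XY-mask fill 29/64): 232 voxels remain
carve view 2 (along y, XZ-mask fill 41/64): 152 voxels remain

voxel count = 152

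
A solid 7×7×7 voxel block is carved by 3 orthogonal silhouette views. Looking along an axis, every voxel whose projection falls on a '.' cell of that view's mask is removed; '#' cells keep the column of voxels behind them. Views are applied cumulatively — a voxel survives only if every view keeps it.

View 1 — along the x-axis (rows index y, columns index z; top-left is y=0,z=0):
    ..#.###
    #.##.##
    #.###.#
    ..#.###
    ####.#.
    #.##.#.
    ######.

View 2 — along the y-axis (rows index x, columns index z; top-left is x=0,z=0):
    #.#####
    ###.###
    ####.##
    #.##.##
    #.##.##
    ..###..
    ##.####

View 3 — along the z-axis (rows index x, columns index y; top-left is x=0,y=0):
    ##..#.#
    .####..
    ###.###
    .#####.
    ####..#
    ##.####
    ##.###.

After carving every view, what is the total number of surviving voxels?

129 voxels

initial block: 7^3 = 343
step 1: project along x, AND mask (33/49) → |grid| = 231
step 2: project along y, AND mask (37/49) → |grid| = 184
step 3: project along z, AND mask (35/49) → |grid| = 129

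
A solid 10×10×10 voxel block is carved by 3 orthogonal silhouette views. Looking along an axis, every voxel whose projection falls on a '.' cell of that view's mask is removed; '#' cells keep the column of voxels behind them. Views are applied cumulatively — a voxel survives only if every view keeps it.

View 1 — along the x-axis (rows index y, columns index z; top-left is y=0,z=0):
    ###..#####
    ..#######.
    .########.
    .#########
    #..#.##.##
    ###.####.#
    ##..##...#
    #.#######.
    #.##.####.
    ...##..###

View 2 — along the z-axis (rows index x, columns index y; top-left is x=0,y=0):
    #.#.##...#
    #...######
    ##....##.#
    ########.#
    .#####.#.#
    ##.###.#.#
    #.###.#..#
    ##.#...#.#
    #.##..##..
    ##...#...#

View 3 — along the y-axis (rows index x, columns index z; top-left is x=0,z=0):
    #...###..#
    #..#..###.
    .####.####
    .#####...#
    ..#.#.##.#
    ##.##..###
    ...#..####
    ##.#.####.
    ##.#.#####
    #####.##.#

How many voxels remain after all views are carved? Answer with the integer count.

start: 10×10×10 = 1000 voxels
after view 1 [x-axis, 71 of 100 cells solid] → remaining = 710
after view 2 [z-axis, 60 of 100 cells solid] → remaining = 425
after view 3 [y-axis, 64 of 100 cells solid] → remaining = 268

268 voxels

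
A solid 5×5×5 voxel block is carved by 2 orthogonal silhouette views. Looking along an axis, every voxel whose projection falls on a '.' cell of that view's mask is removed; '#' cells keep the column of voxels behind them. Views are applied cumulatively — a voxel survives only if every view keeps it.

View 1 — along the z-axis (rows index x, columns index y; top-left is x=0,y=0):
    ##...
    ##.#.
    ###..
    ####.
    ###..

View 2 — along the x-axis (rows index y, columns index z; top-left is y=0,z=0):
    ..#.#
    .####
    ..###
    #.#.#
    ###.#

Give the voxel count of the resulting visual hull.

voxel count = 45

initial block: 5^3 = 125
[1] z-view keeps 15 columns → grid now 75
[2] x-view keeps 16 columns → grid now 45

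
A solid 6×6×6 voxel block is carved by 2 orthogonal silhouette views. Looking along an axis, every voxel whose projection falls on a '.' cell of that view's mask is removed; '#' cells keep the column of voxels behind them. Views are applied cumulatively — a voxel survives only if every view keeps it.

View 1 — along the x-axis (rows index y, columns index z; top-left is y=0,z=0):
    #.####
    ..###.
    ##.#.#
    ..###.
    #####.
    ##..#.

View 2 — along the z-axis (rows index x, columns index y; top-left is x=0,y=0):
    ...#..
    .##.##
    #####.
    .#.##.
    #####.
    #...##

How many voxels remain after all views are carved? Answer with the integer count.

full grid |V| = 216
V1 x: intersect with YZ mask (23 set) -- 138 left
V2 z: intersect with XY mask (21 set) -- 82 left

remaining voxels: 82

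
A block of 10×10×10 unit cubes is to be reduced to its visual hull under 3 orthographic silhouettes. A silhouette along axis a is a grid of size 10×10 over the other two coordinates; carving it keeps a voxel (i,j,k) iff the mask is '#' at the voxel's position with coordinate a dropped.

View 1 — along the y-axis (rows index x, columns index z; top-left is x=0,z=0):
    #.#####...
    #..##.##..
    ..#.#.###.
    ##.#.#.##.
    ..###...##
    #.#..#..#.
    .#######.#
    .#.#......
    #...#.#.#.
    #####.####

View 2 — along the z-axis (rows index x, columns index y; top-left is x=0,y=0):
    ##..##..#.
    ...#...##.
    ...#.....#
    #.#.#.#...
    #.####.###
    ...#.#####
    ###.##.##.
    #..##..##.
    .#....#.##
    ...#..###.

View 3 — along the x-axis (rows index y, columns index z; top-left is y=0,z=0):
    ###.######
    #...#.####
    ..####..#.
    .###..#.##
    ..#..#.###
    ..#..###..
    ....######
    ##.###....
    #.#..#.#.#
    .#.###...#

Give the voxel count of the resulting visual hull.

start: 10×10×10 = 1000 voxels
after view 1 [y-axis, 54 of 100 cells solid] → remaining = 540
after view 2 [z-axis, 48 of 100 cells solid] → remaining = 261
after view 3 [x-axis, 56 of 100 cells solid] → remaining = 140

|visual hull| = 140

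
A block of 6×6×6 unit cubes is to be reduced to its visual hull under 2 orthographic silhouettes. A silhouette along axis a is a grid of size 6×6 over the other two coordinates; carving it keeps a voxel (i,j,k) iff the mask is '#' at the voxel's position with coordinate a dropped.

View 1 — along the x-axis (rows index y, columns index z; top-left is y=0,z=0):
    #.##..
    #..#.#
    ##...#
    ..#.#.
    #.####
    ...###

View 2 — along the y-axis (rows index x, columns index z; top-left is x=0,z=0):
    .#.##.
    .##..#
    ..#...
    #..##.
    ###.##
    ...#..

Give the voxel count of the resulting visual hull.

49 voxels

start: 6×6×6 = 216 voxels
  1. axis=0 (YZ plane), |mask|=19  ⇒  voxels=114
  2. axis=1 (XZ plane), |mask|=16  ⇒  voxels=49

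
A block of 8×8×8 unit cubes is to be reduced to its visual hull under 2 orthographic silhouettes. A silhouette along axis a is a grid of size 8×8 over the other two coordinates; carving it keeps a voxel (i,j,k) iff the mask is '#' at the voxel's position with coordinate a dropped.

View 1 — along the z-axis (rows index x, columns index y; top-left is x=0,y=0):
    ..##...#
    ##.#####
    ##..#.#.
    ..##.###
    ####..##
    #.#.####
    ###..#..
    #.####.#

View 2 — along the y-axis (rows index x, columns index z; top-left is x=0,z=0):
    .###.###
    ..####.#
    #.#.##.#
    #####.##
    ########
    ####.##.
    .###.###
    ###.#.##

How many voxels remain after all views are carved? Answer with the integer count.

initial block: 8^3 = 512
  1. axis=2 (XY plane), |mask|=41  ⇒  voxels=328
  2. axis=1 (XZ plane), |mask|=49  ⇒  voxels=252

voxel count = 252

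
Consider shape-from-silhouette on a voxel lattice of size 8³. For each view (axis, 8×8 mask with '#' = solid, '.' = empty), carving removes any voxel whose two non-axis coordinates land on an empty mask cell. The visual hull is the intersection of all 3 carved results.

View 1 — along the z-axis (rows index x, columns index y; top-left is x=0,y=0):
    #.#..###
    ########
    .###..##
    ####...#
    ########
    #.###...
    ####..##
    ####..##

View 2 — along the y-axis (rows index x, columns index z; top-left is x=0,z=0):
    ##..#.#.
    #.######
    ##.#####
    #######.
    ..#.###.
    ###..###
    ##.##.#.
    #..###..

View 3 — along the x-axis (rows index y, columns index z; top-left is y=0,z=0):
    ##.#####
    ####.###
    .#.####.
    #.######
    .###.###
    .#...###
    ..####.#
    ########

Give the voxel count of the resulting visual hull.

before carving: 512 voxels (8×8×8)
[1] z-view keeps 47 columns → grid now 376
[2] y-view keeps 44 columns → grid now 256
[3] x-view keeps 49 columns → grid now 203

remaining voxels: 203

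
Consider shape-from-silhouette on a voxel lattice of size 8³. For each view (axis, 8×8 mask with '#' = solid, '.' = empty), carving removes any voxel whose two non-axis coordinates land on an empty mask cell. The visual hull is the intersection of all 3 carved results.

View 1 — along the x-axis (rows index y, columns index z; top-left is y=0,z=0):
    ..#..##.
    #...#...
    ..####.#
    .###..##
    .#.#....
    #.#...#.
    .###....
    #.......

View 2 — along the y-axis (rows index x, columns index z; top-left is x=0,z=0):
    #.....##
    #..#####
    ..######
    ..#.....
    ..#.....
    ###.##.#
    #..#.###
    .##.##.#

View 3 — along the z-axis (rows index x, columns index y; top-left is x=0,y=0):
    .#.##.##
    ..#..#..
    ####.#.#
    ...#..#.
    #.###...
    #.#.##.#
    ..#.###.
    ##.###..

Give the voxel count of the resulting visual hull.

full grid |V| = 512
carve view 1 (along x, YZ-mask fill 24/64): 192 voxels remain
carve view 2 (along y, XZ-mask fill 33/64): 97 voxels remain
carve view 3 (along z, XY-mask fill 33/64): 55 voxels remain

voxel count = 55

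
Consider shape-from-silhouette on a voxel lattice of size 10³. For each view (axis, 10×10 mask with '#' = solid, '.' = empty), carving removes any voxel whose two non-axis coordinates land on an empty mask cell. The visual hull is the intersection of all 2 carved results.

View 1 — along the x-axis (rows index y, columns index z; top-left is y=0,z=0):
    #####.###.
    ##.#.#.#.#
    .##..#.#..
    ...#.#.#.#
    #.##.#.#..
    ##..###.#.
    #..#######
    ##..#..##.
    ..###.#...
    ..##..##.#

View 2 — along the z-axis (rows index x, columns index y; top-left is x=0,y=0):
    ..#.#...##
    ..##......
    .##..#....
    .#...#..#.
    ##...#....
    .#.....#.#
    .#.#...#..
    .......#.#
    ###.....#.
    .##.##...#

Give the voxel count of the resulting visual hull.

start: 10×10×10 = 1000 voxels
carve view 1 (along x, YZ-mask fill 55/100): 550 voxels remain
carve view 2 (along z, XY-mask fill 32/100): 167 voxels remain

voxel count = 167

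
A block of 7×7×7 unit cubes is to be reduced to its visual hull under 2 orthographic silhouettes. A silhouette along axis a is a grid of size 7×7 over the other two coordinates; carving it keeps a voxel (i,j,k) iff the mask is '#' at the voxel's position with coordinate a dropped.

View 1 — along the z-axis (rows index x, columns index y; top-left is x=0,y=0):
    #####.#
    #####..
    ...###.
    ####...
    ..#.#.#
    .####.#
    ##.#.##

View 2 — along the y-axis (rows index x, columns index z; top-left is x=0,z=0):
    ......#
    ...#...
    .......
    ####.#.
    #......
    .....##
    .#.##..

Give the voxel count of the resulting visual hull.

|visual hull| = 59

start: 7×7×7 = 343 voxels
carve view 1 (along z, XY-mask fill 31/49): 217 voxels remain
carve view 2 (along y, XZ-mask fill 13/49): 59 voxels remain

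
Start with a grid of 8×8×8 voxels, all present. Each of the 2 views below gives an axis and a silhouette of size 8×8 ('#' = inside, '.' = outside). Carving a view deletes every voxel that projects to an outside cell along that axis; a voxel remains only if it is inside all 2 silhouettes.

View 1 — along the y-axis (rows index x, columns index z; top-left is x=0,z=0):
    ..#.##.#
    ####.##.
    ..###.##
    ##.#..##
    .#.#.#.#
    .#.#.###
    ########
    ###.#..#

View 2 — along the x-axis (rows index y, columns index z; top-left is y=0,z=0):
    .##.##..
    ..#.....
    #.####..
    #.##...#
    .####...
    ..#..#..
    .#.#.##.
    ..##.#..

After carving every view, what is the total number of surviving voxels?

initial block: 8^3 = 512
[1] y-view keeps 42 columns → grid now 336
[2] x-view keeps 27 columns → grid now 140

remaining voxels: 140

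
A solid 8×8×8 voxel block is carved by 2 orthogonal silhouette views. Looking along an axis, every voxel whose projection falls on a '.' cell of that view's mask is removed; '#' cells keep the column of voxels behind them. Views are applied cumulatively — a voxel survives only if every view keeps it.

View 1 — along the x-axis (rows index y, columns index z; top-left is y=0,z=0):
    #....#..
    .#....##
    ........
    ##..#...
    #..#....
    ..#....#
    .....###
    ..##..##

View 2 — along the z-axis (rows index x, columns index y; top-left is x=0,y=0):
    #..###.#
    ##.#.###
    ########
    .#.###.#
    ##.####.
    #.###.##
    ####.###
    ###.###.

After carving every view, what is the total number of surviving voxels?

start: 8×8×8 = 512 voxels
  1. axis=0 (YZ plane), |mask|=19  ⇒  voxels=152
  2. axis=2 (XY plane), |mask|=49  ⇒  voxels=121

|visual hull| = 121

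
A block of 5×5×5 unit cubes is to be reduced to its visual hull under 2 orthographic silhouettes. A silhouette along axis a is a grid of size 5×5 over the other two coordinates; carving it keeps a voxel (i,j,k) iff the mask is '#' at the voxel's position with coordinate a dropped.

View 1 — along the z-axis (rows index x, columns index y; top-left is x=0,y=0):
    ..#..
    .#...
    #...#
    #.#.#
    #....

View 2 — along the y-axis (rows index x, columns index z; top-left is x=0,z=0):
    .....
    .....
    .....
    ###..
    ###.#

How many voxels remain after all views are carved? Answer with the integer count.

full grid |V| = 125
[1] z-view keeps 8 columns → grid now 40
[2] y-view keeps 7 columns → grid now 13

voxel count = 13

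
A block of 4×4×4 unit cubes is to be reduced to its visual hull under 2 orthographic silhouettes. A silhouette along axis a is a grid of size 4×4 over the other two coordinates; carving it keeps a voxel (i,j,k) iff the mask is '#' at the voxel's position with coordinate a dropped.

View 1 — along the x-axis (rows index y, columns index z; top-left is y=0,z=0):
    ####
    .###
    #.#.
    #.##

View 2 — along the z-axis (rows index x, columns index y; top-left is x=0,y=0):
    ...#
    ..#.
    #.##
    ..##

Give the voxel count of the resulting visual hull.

19 voxels

before carving: 64 voxels (4×4×4)
step 1: project along x, AND mask (12/16) → |grid| = 48
step 2: project along z, AND mask (7/16) → |grid| = 19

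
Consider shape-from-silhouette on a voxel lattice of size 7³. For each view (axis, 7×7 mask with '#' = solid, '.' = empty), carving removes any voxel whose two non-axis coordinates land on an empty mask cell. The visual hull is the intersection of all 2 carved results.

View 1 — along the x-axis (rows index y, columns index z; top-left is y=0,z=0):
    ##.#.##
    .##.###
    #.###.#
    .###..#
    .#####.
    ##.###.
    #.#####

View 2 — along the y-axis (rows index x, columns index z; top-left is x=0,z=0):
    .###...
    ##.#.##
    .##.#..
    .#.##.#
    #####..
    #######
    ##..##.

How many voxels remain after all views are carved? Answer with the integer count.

before carving: 343 voxels (7×7×7)
[1] x-view keeps 35 columns → grid now 245
[2] y-view keeps 31 columns → grid now 156

156 voxels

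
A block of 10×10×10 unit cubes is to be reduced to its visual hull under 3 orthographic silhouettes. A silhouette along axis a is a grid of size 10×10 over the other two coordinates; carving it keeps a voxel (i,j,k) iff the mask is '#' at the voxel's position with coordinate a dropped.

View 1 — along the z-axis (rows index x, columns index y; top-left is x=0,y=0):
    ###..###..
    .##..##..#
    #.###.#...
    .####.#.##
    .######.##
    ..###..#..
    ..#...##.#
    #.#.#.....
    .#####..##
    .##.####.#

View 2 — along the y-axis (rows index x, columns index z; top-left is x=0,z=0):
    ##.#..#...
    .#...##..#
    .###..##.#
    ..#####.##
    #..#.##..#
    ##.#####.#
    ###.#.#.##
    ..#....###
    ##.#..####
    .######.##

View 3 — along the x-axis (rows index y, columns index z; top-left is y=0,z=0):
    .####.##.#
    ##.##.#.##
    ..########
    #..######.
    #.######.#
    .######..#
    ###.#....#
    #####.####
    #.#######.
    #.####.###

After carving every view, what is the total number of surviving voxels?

voxel count = 259

start: 10×10×10 = 1000 voxels
step 1: project along z, AND mask (56/100) → |grid| = 560
step 2: project along y, AND mask (60/100) → |grid| = 340
step 3: project along x, AND mask (74/100) → |grid| = 259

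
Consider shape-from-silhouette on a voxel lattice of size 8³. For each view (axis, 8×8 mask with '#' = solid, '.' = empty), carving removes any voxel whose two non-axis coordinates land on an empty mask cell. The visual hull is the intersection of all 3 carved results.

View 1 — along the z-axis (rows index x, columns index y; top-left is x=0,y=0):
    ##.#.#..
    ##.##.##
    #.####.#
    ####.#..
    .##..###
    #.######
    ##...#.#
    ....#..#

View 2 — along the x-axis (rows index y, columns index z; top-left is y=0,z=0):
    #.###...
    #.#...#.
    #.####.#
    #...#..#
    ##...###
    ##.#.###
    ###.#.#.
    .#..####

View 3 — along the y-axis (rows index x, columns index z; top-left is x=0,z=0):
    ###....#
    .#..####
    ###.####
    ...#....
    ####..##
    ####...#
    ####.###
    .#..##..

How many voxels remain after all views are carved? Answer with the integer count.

remaining voxels: 115

full grid |V| = 512
V1 z: intersect with XY mask (39 set) -- 312 left
V2 x: intersect with YZ mask (37 set) -- 179 left
V3 y: intersect with XZ mask (38 set) -- 115 left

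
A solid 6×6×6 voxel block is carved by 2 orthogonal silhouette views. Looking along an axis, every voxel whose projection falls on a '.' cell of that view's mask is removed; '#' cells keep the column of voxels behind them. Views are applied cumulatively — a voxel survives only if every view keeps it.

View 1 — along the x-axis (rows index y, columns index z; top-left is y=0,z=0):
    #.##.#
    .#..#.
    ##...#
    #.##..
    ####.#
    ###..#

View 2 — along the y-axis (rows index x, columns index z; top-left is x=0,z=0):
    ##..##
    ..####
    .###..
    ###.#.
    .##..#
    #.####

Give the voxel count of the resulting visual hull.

initial block: 6^3 = 216
V1 x: intersect with YZ mask (21 set) -- 126 left
V2 y: intersect with XZ mask (23 set) -- 80 left

|visual hull| = 80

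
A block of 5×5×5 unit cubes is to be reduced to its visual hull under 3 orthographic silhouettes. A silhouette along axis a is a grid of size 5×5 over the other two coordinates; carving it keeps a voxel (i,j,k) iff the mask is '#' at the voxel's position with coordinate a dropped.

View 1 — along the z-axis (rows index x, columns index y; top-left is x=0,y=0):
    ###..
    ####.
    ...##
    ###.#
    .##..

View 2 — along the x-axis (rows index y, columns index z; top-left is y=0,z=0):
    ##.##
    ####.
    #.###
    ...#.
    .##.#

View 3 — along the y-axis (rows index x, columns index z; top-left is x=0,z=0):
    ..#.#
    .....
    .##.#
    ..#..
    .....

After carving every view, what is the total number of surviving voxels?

full grid |V| = 125
after view 1 [z-axis, 15 of 25 cells solid] → remaining = 75
after view 2 [x-axis, 16 of 25 cells solid] → remaining = 52
after view 3 [y-axis, 6 of 25 cells solid] → remaining = 10

remaining voxels: 10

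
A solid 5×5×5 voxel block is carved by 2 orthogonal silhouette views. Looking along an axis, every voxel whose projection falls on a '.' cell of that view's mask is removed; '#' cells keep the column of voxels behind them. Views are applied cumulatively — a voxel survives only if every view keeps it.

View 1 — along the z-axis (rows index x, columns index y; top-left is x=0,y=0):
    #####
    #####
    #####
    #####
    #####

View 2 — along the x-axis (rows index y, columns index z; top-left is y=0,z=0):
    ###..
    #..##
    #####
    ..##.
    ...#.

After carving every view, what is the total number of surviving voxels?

70 voxels

start: 5×5×5 = 125 voxels
step 1: project along z, AND mask (25/25) → |grid| = 125
step 2: project along x, AND mask (14/25) → |grid| = 70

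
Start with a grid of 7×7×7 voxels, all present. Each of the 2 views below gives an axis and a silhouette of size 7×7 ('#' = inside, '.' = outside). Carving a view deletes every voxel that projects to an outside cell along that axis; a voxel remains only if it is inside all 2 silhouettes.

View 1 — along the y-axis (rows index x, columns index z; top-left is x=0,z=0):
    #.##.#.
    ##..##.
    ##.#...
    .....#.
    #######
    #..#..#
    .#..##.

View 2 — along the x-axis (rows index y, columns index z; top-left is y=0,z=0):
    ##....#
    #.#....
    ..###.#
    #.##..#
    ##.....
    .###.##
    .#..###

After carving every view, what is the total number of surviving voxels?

before carving: 343 voxels (7×7×7)
after view 1 [y-axis, 25 of 49 cells solid] → remaining = 175
after view 2 [x-axis, 24 of 49 cells solid] → remaining = 82

remaining voxels: 82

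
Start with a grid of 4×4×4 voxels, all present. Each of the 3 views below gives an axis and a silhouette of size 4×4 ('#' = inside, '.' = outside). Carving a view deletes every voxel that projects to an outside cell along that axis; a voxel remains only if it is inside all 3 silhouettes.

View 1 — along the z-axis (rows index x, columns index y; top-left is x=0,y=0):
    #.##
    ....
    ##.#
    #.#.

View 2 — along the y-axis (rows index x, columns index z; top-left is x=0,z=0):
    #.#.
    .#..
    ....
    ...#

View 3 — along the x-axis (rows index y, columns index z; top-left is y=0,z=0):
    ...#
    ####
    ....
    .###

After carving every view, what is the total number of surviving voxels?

2 voxels

start: 4×4×4 = 64 voxels
  1. axis=2 (XY plane), |mask|=8  ⇒  voxels=32
  2. axis=1 (XZ plane), |mask|=4  ⇒  voxels=8
  3. axis=0 (YZ plane), |mask|=8  ⇒  voxels=2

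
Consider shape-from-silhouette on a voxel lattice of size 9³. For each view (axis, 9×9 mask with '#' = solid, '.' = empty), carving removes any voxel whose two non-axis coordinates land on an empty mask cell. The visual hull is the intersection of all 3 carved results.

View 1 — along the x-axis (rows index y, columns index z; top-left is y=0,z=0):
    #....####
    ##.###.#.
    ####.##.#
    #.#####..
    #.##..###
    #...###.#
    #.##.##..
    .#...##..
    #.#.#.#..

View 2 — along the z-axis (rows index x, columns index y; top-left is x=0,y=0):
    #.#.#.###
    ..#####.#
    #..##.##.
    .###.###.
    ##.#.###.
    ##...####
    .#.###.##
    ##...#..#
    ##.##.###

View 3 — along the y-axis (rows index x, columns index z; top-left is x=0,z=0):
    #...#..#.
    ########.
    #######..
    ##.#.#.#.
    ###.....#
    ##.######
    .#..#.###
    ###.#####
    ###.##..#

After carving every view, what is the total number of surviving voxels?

171 voxels

before carving: 729 voxels (9×9×9)
V1 x: intersect with YZ mask (47 set) -- 423 left
V2 z: intersect with XY mask (52 set) -- 263 left
V3 y: intersect with XZ mask (54 set) -- 171 left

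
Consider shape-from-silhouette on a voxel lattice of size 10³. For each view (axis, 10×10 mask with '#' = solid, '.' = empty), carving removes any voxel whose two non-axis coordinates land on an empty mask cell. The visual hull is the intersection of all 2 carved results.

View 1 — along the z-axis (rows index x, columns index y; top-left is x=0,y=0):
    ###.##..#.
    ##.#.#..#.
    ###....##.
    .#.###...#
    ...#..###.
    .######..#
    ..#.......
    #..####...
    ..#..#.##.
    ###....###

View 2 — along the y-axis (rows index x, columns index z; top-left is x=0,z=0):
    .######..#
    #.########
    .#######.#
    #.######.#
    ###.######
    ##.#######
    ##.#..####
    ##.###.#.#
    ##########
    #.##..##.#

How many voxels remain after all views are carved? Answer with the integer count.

start: 10×10×10 = 1000 voxels
after view 1 [z-axis, 48 of 100 cells solid] → remaining = 480
after view 2 [y-axis, 80 of 100 cells solid] → remaining = 384

voxel count = 384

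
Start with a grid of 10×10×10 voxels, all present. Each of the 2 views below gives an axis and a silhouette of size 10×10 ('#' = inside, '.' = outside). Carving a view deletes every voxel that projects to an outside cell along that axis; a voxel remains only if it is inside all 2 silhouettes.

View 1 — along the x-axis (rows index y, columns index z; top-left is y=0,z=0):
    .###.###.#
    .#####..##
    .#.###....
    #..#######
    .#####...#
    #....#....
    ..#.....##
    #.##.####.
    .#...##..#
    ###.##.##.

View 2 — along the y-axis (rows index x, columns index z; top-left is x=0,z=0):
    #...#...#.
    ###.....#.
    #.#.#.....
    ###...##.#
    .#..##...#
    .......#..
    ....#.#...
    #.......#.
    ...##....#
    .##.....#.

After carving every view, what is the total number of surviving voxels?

voxel count = 162

start: 10×10×10 = 1000 voxels
after view 1 [x-axis, 55 of 100 cells solid] → remaining = 550
after view 2 [y-axis, 31 of 100 cells solid] → remaining = 162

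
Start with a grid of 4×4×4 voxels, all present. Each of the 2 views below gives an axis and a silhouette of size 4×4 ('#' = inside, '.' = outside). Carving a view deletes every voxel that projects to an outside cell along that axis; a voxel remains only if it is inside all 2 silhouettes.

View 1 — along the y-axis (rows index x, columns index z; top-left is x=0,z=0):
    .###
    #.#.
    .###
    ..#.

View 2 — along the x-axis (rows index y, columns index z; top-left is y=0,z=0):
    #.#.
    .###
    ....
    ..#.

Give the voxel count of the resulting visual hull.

voxel count = 17

full grid |V| = 64
after view 1 [y-axis, 9 of 16 cells solid] → remaining = 36
after view 2 [x-axis, 6 of 16 cells solid] → remaining = 17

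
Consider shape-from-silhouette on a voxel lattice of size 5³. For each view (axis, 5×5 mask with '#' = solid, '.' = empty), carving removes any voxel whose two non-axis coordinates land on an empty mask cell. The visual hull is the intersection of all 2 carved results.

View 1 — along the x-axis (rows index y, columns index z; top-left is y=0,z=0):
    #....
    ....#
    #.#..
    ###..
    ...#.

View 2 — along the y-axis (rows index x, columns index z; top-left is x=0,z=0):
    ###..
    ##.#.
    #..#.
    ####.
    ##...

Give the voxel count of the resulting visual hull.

start: 5×5×5 = 125 voxels
after view 1 [x-axis, 8 of 25 cells solid] → remaining = 40
after view 2 [y-axis, 14 of 25 cells solid] → remaining = 26

remaining voxels: 26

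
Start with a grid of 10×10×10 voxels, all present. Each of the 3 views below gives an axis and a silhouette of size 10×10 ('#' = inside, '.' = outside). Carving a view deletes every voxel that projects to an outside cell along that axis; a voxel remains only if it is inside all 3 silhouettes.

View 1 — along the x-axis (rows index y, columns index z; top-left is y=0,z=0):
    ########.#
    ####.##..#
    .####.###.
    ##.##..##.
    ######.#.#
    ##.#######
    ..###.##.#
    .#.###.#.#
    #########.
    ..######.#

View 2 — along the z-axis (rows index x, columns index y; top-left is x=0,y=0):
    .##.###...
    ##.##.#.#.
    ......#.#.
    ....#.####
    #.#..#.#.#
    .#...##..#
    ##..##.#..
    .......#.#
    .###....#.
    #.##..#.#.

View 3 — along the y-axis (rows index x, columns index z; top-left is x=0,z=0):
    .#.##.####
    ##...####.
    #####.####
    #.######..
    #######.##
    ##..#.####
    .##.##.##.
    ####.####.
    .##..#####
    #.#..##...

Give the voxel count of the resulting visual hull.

remaining voxels: 209

initial block: 10^3 = 1000
step 1: project along x, AND mask (74/100) → |grid| = 740
step 2: project along z, AND mask (43/100) → |grid| = 318
step 3: project along y, AND mask (70/100) → |grid| = 209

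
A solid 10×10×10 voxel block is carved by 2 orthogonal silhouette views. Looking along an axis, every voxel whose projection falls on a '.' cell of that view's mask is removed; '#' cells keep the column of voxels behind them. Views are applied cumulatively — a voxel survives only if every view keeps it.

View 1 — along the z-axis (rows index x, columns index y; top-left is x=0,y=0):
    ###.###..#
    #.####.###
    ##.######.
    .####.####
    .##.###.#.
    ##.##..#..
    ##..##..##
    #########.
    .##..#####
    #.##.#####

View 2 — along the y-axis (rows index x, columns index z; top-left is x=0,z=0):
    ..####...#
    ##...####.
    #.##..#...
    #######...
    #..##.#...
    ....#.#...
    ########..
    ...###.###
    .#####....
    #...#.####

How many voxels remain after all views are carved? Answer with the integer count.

390 voxels

before carving: 1000 voxels (10×10×10)
  1. axis=2 (XY plane), |mask|=72  ⇒  voxels=720
  2. axis=1 (XZ plane), |mask|=53  ⇒  voxels=390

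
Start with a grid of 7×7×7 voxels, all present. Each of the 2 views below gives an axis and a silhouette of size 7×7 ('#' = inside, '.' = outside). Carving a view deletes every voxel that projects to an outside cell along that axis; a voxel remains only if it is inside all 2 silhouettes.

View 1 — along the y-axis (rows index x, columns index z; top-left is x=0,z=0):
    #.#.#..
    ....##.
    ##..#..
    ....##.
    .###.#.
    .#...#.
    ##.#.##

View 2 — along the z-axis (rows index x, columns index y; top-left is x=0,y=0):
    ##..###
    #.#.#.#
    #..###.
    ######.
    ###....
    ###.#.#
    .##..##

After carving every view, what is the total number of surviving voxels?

start: 7×7×7 = 343 voxels
V1 y: intersect with XZ mask (21 set) -- 147 left
V2 z: intersect with XY mask (31 set) -- 89 left

|visual hull| = 89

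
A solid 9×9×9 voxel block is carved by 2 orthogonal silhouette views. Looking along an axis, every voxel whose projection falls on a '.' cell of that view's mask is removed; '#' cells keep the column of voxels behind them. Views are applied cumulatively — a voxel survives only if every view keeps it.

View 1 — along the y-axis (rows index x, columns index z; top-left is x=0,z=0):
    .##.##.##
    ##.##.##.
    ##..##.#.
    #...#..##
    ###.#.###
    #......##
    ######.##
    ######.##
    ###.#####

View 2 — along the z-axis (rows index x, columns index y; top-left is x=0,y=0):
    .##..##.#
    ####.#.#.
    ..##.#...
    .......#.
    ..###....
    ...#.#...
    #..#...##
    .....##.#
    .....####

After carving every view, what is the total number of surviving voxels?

remaining voxels: 200

start: 9×9×9 = 729 voxels
carve view 1 (along y, XZ-mask fill 55/81): 495 voxels remain
carve view 2 (along z, XY-mask fill 31/81): 200 voxels remain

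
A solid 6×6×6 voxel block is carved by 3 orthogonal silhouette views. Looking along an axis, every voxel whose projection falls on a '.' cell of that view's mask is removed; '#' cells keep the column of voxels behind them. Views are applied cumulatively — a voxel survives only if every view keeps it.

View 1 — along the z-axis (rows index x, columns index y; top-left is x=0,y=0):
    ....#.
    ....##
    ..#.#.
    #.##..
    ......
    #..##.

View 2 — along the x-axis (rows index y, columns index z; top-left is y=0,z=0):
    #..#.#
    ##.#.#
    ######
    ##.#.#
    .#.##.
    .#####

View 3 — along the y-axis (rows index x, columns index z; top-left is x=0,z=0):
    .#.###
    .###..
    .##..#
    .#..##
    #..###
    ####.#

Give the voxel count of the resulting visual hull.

|visual hull| = 27

initial block: 6^3 = 216
step 1: project along z, AND mask (11/36) → |grid| = 66
step 2: project along x, AND mask (25/36) → |grid| = 43
step 3: project along y, AND mask (22/36) → |grid| = 27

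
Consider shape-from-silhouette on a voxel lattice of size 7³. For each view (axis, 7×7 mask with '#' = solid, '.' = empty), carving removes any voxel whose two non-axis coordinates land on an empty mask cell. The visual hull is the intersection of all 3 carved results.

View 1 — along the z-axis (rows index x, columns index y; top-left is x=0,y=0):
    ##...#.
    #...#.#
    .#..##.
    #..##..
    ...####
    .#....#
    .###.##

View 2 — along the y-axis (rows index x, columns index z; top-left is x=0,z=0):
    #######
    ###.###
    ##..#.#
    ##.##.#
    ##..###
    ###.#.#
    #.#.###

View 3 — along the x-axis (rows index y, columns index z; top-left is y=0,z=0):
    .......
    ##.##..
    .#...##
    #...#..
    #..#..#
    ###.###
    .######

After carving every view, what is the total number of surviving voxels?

remaining voxels: 66

start: 7×7×7 = 343 voxels
step 1: project along z, AND mask (23/49) → |grid| = 161
step 2: project along y, AND mask (37/49) → |grid| = 121
step 3: project along x, AND mask (24/49) → |grid| = 66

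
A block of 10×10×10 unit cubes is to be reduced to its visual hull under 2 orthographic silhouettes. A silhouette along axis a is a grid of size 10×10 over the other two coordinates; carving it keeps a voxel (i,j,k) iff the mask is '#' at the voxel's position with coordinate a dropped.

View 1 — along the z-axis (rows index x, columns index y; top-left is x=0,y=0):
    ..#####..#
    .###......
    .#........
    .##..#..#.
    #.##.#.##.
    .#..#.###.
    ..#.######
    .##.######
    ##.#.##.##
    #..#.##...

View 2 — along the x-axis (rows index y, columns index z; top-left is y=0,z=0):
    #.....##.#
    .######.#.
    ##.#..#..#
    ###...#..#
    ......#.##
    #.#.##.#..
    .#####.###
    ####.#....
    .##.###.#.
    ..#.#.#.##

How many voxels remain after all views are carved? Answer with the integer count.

before carving: 1000 voxels (10×10×10)
step 1: project along z, AND mask (51/100) → |grid| = 510
step 2: project along x, AND mask (53/100) → |grid| = 280

|visual hull| = 280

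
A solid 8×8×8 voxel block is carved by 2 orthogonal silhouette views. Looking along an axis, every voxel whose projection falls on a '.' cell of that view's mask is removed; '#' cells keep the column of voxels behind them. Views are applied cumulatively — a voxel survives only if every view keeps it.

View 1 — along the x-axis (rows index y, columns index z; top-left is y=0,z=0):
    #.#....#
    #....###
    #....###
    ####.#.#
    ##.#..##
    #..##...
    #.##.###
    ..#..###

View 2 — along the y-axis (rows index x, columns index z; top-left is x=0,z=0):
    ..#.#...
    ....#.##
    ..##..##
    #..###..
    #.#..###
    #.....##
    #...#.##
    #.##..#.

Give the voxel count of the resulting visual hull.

full grid |V| = 512
  1. axis=0 (YZ plane), |mask|=35  ⇒  voxels=280
  2. axis=1 (XZ plane), |mask|=29  ⇒  voxels=142

|visual hull| = 142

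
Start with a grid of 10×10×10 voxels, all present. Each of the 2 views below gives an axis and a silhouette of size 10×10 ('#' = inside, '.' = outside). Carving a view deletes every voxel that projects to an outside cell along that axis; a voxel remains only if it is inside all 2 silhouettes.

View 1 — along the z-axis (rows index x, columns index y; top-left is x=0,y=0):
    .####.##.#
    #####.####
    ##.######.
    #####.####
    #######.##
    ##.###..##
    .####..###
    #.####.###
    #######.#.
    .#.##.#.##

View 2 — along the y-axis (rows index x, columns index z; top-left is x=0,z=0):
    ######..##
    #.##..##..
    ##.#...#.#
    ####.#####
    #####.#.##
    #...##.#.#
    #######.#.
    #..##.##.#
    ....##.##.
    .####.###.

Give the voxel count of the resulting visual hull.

start: 10×10×10 = 1000 voxels
  1. axis=2 (XY plane), |mask|=78  ⇒  voxels=780
  2. axis=1 (XZ plane), |mask|=65  ⇒  voxels=507

507 voxels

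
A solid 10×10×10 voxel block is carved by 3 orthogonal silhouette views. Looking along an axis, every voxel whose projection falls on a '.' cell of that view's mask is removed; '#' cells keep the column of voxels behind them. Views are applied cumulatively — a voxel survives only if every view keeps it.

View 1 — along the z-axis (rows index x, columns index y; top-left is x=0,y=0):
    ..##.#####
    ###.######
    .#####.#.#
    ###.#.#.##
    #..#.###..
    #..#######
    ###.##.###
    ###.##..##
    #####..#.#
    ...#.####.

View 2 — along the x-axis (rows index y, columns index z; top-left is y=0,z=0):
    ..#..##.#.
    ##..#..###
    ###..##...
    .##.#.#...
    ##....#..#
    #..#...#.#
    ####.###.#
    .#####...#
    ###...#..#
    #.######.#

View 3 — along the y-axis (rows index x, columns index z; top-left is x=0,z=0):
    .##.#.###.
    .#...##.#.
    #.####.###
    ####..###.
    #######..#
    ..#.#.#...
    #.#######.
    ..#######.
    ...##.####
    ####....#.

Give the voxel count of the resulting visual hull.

|visual hull| = 221

full grid |V| = 1000
step 1: project along z, AND mask (70/100) → |grid| = 700
step 2: project along x, AND mask (54/100) → |grid| = 378
step 3: project along y, AND mask (62/100) → |grid| = 221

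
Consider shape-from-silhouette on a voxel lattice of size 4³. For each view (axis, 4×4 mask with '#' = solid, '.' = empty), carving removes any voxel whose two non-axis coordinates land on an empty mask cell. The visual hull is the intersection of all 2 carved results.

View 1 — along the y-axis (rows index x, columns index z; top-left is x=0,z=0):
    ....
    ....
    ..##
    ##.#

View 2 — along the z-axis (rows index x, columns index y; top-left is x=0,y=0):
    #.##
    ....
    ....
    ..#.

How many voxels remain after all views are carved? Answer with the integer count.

remaining voxels: 3

full grid |V| = 64
after view 1 [y-axis, 5 of 16 cells solid] → remaining = 20
after view 2 [z-axis, 4 of 16 cells solid] → remaining = 3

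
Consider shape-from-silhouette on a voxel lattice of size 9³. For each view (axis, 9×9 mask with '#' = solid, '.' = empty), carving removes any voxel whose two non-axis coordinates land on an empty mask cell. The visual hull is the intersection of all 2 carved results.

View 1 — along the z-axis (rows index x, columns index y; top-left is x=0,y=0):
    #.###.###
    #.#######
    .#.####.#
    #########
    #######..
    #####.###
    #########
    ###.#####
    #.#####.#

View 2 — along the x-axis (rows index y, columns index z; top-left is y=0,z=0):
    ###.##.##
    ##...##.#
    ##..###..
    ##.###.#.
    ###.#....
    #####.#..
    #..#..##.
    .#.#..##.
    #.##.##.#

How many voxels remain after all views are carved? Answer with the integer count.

360 voxels

full grid |V| = 729
V1 z: intersect with XY mask (69 set) -- 621 left
V2 x: intersect with YZ mask (47 set) -- 360 left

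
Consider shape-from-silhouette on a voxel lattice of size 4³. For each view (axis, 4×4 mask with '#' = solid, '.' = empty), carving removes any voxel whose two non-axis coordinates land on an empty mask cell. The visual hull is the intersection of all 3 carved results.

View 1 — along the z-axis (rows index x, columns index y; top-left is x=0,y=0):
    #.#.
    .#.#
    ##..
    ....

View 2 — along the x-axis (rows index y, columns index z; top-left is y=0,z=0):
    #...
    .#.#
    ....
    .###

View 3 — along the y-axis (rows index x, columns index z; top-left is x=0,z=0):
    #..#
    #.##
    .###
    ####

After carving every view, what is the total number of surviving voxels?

|visual hull| = 6

before carving: 64 voxels (4×4×4)
[1] z-view keeps 6 columns → grid now 24
[2] x-view keeps 6 columns → grid now 9
[3] y-view keeps 12 columns → grid now 6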